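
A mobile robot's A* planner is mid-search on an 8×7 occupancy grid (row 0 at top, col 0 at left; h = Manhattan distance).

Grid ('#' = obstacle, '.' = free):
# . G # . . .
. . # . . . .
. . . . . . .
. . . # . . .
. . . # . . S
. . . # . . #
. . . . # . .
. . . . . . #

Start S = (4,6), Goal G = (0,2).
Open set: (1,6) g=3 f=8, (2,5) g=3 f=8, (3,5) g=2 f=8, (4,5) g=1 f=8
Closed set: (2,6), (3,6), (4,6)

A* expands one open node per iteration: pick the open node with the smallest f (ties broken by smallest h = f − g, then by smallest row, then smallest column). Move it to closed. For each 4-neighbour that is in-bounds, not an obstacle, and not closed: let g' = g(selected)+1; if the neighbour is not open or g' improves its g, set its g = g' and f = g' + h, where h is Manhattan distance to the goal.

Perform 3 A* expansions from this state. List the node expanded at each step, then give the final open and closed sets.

order=[(1,6) → (0,6) → (0,5)]; open=[(0,4) g=6 f=8, (1,5) g=4 f=8, (2,5) g=3 f=8, (3,5) g=2 f=8, (4,5) g=1 f=8]; closed=[(0,5), (0,6), (1,6), (2,6), (3,6), (4,6)]

step 1: expand (1,6) (f=8, h=5) → closed; open now [(0,6) g=4 f=8, (1,5) g=4 f=8, (2,5) g=3 f=8, (3,5) g=2 f=8, (4,5) g=1 f=8]
step 2: expand (0,6) (f=8, h=4) → closed; open now [(0,5) g=5 f=8, (1,5) g=4 f=8, (2,5) g=3 f=8, (3,5) g=2 f=8, (4,5) g=1 f=8]
step 3: expand (0,5) (f=8, h=3) → closed; open now [(0,4) g=6 f=8, (1,5) g=4 f=8, (2,5) g=3 f=8, (3,5) g=2 f=8, (4,5) g=1 f=8]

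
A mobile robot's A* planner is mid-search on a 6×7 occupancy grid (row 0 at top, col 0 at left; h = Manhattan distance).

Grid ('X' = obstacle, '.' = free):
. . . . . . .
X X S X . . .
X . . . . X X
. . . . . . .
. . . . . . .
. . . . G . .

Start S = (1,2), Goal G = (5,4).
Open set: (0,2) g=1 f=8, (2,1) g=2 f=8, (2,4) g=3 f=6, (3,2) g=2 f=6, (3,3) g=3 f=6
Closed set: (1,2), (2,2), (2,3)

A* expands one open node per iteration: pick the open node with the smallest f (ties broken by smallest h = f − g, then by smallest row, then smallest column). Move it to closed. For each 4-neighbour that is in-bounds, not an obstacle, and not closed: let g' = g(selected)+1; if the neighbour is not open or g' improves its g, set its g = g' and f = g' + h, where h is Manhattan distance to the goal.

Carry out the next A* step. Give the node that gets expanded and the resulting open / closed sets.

expanded=(2,4); open=[(0,2) g=1 f=8, (1,4) g=4 f=8, (2,1) g=2 f=8, (3,2) g=2 f=6, (3,3) g=3 f=6, (3,4) g=4 f=6]; closed=[(1,2), (2,2), (2,3), (2,4)]

step 1: expand (2,4) (f=6, h=3) → closed; open now [(0,2) g=1 f=8, (1,4) g=4 f=8, (2,1) g=2 f=8, (3,2) g=2 f=6, (3,3) g=3 f=6, (3,4) g=4 f=6]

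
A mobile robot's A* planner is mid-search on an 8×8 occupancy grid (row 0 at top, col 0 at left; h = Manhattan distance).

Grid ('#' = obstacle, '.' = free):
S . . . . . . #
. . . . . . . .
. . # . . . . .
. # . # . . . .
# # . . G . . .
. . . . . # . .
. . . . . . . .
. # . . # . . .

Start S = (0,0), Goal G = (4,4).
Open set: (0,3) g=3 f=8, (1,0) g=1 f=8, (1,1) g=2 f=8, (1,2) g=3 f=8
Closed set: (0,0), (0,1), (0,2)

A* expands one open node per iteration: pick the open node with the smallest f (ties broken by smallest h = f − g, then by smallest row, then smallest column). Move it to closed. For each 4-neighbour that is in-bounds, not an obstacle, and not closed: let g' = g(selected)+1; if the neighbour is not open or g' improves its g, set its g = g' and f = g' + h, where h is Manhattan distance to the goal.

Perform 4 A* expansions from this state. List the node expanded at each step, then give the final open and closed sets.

order=[(0,3) → (0,4) → (1,4) → (2,4)]; open=[(0,5) g=5 f=10, (1,0) g=1 f=8, (1,1) g=2 f=8, (1,2) g=3 f=8, (1,3) g=4 f=8, (1,5) g=6 f=10, (2,3) g=7 f=10, (2,5) g=7 f=10, (3,4) g=7 f=8]; closed=[(0,0), (0,1), (0,2), (0,3), (0,4), (1,4), (2,4)]

step 1: expand (0,3) (f=8, h=5) → closed; open now [(0,4) g=4 f=8, (1,0) g=1 f=8, (1,1) g=2 f=8, (1,2) g=3 f=8, (1,3) g=4 f=8]
step 2: expand (0,4) (f=8, h=4) → closed; open now [(0,5) g=5 f=10, (1,0) g=1 f=8, (1,1) g=2 f=8, (1,2) g=3 f=8, (1,3) g=4 f=8, (1,4) g=5 f=8]
step 3: expand (1,4) (f=8, h=3) → closed; open now [(0,5) g=5 f=10, (1,0) g=1 f=8, (1,1) g=2 f=8, (1,2) g=3 f=8, (1,3) g=4 f=8, (1,5) g=6 f=10, (2,4) g=6 f=8]
step 4: expand (2,4) (f=8, h=2) → closed; open now [(0,5) g=5 f=10, (1,0) g=1 f=8, (1,1) g=2 f=8, (1,2) g=3 f=8, (1,3) g=4 f=8, (1,5) g=6 f=10, (2,3) g=7 f=10, (2,5) g=7 f=10, (3,4) g=7 f=8]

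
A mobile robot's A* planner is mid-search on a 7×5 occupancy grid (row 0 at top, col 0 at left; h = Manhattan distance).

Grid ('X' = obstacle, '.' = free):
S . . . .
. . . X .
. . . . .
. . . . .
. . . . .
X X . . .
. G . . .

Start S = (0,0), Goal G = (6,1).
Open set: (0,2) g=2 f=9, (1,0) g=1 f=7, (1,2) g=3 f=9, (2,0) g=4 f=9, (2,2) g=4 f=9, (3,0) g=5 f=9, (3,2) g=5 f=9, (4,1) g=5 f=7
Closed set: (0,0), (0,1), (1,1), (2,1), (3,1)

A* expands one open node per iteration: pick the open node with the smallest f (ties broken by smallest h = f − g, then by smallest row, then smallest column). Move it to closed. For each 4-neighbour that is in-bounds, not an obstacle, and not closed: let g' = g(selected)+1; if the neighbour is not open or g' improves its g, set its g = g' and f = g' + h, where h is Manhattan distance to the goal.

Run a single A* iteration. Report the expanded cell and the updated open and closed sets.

expanded=(4,1); open=[(0,2) g=2 f=9, (1,0) g=1 f=7, (1,2) g=3 f=9, (2,0) g=4 f=9, (2,2) g=4 f=9, (3,0) g=5 f=9, (3,2) g=5 f=9, (4,0) g=6 f=9, (4,2) g=6 f=9]; closed=[(0,0), (0,1), (1,1), (2,1), (3,1), (4,1)]

step 1: expand (4,1) (f=7, h=2) → closed; open now [(0,2) g=2 f=9, (1,0) g=1 f=7, (1,2) g=3 f=9, (2,0) g=4 f=9, (2,2) g=4 f=9, (3,0) g=5 f=9, (3,2) g=5 f=9, (4,0) g=6 f=9, (4,2) g=6 f=9]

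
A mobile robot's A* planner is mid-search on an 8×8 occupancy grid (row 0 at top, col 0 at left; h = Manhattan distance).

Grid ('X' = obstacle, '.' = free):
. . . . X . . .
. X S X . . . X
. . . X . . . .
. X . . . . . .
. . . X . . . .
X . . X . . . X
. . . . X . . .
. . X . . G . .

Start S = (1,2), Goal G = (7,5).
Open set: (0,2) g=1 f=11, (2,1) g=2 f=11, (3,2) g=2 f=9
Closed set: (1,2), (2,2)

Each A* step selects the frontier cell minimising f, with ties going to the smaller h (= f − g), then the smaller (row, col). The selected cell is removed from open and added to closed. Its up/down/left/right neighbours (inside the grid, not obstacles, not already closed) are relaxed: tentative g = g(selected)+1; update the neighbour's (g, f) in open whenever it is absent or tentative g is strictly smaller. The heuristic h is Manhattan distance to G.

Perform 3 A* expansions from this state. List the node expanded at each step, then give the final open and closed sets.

step 1: expand (3,2) (f=9, h=7) → closed; open now [(0,2) g=1 f=11, (2,1) g=2 f=11, (3,3) g=3 f=9, (4,2) g=3 f=9]
step 2: expand (3,3) (f=9, h=6) → closed; open now [(0,2) g=1 f=11, (2,1) g=2 f=11, (3,4) g=4 f=9, (4,2) g=3 f=9]
step 3: expand (3,4) (f=9, h=5) → closed; open now [(0,2) g=1 f=11, (2,1) g=2 f=11, (2,4) g=5 f=11, (3,5) g=5 f=9, (4,2) g=3 f=9, (4,4) g=5 f=9]

order=[(3,2) → (3,3) → (3,4)]; open=[(0,2) g=1 f=11, (2,1) g=2 f=11, (2,4) g=5 f=11, (3,5) g=5 f=9, (4,2) g=3 f=9, (4,4) g=5 f=9]; closed=[(1,2), (2,2), (3,2), (3,3), (3,4)]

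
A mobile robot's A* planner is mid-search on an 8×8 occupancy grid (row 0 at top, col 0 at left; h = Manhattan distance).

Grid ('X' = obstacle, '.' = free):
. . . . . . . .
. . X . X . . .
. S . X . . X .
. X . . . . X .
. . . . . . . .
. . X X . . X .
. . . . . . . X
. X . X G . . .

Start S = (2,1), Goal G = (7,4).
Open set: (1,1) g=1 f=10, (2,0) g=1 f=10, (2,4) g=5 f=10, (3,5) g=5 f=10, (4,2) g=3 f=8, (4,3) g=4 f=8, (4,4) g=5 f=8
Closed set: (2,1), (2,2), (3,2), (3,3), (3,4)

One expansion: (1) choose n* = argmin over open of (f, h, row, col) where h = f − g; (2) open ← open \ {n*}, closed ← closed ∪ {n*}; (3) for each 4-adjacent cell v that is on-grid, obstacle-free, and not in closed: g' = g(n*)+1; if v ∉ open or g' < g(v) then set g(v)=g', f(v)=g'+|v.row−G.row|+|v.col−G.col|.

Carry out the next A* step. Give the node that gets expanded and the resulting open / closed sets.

step 1: expand (4,4) (f=8, h=3) → closed; open now [(1,1) g=1 f=10, (2,0) g=1 f=10, (2,4) g=5 f=10, (3,5) g=5 f=10, (4,2) g=3 f=8, (4,3) g=4 f=8, (4,5) g=6 f=10, (5,4) g=6 f=8]

expanded=(4,4); open=[(1,1) g=1 f=10, (2,0) g=1 f=10, (2,4) g=5 f=10, (3,5) g=5 f=10, (4,2) g=3 f=8, (4,3) g=4 f=8, (4,5) g=6 f=10, (5,4) g=6 f=8]; closed=[(2,1), (2,2), (3,2), (3,3), (3,4), (4,4)]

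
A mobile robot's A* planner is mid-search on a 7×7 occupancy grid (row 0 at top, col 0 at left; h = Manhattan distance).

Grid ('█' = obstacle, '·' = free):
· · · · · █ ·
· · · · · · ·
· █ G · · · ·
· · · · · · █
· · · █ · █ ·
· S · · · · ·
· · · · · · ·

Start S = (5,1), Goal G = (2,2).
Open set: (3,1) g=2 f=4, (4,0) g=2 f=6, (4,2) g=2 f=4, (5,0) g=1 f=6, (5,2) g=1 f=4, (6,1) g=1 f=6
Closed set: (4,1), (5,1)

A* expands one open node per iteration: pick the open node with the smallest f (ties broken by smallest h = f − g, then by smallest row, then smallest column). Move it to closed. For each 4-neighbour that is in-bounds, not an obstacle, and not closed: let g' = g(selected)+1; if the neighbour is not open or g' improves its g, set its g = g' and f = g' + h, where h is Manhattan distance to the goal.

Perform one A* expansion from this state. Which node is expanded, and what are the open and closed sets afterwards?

step 1: expand (3,1) (f=4, h=2) → closed; open now [(3,0) g=3 f=6, (3,2) g=3 f=4, (4,0) g=2 f=6, (4,2) g=2 f=4, (5,0) g=1 f=6, (5,2) g=1 f=4, (6,1) g=1 f=6]

expanded=(3,1); open=[(3,0) g=3 f=6, (3,2) g=3 f=4, (4,0) g=2 f=6, (4,2) g=2 f=4, (5,0) g=1 f=6, (5,2) g=1 f=4, (6,1) g=1 f=6]; closed=[(3,1), (4,1), (5,1)]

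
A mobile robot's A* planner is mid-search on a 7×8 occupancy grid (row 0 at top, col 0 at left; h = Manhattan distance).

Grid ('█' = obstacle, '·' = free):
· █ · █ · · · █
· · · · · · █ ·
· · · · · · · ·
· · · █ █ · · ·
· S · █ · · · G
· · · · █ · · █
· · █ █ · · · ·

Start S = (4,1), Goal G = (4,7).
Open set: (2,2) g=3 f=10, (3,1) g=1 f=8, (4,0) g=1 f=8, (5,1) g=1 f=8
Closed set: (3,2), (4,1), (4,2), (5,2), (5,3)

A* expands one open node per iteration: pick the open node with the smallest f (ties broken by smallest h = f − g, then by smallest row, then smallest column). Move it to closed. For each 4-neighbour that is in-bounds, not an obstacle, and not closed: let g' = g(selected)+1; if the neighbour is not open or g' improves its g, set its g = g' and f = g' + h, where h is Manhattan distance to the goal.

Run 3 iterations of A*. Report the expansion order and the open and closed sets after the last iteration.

order=[(3,1) → (4,0) → (5,1)]; open=[(2,1) g=2 f=10, (2,2) g=3 f=10, (3,0) g=2 f=10, (5,0) g=2 f=10, (6,1) g=2 f=10]; closed=[(3,1), (3,2), (4,0), (4,1), (4,2), (5,1), (5,2), (5,3)]

step 1: expand (3,1) (f=8, h=7) → closed; open now [(2,1) g=2 f=10, (2,2) g=3 f=10, (3,0) g=2 f=10, (4,0) g=1 f=8, (5,1) g=1 f=8]
step 2: expand (4,0) (f=8, h=7) → closed; open now [(2,1) g=2 f=10, (2,2) g=3 f=10, (3,0) g=2 f=10, (5,0) g=2 f=10, (5,1) g=1 f=8]
step 3: expand (5,1) (f=8, h=7) → closed; open now [(2,1) g=2 f=10, (2,2) g=3 f=10, (3,0) g=2 f=10, (5,0) g=2 f=10, (6,1) g=2 f=10]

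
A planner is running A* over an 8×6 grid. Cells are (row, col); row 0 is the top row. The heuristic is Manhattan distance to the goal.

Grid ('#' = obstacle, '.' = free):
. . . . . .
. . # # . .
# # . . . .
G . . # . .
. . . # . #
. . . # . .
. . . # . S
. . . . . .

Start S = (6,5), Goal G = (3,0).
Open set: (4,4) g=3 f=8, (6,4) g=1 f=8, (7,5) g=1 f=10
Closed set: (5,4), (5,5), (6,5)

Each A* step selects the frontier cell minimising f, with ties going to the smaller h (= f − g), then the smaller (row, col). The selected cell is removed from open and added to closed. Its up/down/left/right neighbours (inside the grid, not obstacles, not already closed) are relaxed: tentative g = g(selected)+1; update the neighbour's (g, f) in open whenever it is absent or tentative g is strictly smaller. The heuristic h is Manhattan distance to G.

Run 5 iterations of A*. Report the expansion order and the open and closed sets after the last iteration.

order=[(4,4) → (3,4) → (6,4) → (2,4) → (2,3)]; open=[(1,4) g=6 f=12, (2,2) g=7 f=10, (2,5) g=6 f=12, (3,5) g=5 f=10, (7,4) g=2 f=10, (7,5) g=1 f=10]; closed=[(2,3), (2,4), (3,4), (4,4), (5,4), (5,5), (6,4), (6,5)]

step 1: expand (4,4) (f=8, h=5) → closed; open now [(3,4) g=4 f=8, (6,4) g=1 f=8, (7,5) g=1 f=10]
step 2: expand (3,4) (f=8, h=4) → closed; open now [(2,4) g=5 f=10, (3,5) g=5 f=10, (6,4) g=1 f=8, (7,5) g=1 f=10]
step 3: expand (6,4) (f=8, h=7) → closed; open now [(2,4) g=5 f=10, (3,5) g=5 f=10, (7,4) g=2 f=10, (7,5) g=1 f=10]
step 4: expand (2,4) (f=10, h=5) → closed; open now [(1,4) g=6 f=12, (2,3) g=6 f=10, (2,5) g=6 f=12, (3,5) g=5 f=10, (7,4) g=2 f=10, (7,5) g=1 f=10]
step 5: expand (2,3) (f=10, h=4) → closed; open now [(1,4) g=6 f=12, (2,2) g=7 f=10, (2,5) g=6 f=12, (3,5) g=5 f=10, (7,4) g=2 f=10, (7,5) g=1 f=10]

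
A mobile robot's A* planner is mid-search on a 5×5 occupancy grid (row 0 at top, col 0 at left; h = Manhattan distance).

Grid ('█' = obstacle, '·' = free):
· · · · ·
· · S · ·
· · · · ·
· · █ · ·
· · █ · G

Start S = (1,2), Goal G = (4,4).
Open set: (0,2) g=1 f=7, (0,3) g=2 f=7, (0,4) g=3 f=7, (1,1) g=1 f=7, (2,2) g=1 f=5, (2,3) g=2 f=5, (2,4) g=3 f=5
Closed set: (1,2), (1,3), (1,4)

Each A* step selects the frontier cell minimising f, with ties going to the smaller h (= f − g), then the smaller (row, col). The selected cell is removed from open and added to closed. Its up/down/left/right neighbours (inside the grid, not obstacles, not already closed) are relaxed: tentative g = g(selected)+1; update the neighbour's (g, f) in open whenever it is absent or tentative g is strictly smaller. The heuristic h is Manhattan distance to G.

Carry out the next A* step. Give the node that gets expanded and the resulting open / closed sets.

step 1: expand (2,4) (f=5, h=2) → closed; open now [(0,2) g=1 f=7, (0,3) g=2 f=7, (0,4) g=3 f=7, (1,1) g=1 f=7, (2,2) g=1 f=5, (2,3) g=2 f=5, (3,4) g=4 f=5]

expanded=(2,4); open=[(0,2) g=1 f=7, (0,3) g=2 f=7, (0,4) g=3 f=7, (1,1) g=1 f=7, (2,2) g=1 f=5, (2,3) g=2 f=5, (3,4) g=4 f=5]; closed=[(1,2), (1,3), (1,4), (2,4)]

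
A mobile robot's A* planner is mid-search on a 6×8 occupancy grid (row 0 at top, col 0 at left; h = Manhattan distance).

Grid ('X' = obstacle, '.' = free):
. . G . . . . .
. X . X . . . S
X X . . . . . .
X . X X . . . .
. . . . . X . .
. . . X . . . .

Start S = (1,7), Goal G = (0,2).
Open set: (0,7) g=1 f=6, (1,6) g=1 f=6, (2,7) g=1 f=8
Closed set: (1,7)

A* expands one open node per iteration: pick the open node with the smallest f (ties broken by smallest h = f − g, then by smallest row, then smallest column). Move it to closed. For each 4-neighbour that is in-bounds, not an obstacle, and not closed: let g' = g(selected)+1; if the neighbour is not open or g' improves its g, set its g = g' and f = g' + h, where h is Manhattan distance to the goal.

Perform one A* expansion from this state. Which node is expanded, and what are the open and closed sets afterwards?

step 1: expand (0,7) (f=6, h=5) → closed; open now [(0,6) g=2 f=6, (1,6) g=1 f=6, (2,7) g=1 f=8]

expanded=(0,7); open=[(0,6) g=2 f=6, (1,6) g=1 f=6, (2,7) g=1 f=8]; closed=[(0,7), (1,7)]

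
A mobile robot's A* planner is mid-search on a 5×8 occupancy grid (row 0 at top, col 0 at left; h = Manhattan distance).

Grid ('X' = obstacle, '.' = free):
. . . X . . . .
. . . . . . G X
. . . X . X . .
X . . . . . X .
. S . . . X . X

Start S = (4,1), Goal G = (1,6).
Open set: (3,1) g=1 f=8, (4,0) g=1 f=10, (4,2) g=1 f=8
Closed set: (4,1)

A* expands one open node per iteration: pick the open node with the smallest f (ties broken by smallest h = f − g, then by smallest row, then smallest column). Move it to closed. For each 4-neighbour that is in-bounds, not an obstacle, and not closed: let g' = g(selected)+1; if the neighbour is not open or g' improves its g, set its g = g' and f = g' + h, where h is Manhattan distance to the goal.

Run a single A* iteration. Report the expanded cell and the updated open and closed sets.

expanded=(3,1); open=[(2,1) g=2 f=8, (3,2) g=2 f=8, (4,0) g=1 f=10, (4,2) g=1 f=8]; closed=[(3,1), (4,1)]

step 1: expand (3,1) (f=8, h=7) → closed; open now [(2,1) g=2 f=8, (3,2) g=2 f=8, (4,0) g=1 f=10, (4,2) g=1 f=8]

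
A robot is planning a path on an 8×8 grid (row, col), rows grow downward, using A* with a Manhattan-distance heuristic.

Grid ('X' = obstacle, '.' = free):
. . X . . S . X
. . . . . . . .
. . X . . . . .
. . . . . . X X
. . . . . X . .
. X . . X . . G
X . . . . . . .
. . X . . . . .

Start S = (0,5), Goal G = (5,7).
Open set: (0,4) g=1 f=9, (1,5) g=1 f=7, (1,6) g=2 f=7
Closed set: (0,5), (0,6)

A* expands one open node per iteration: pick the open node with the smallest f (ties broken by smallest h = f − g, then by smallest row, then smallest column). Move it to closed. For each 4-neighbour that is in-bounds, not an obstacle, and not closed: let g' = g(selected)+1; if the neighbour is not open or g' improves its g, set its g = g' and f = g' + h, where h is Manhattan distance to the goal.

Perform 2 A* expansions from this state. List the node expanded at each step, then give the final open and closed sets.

step 1: expand (1,6) (f=7, h=5) → closed; open now [(0,4) g=1 f=9, (1,5) g=1 f=7, (1,7) g=3 f=7, (2,6) g=3 f=7]
step 2: expand (1,7) (f=7, h=4) → closed; open now [(0,4) g=1 f=9, (1,5) g=1 f=7, (2,6) g=3 f=7, (2,7) g=4 f=7]

order=[(1,6) → (1,7)]; open=[(0,4) g=1 f=9, (1,5) g=1 f=7, (2,6) g=3 f=7, (2,7) g=4 f=7]; closed=[(0,5), (0,6), (1,6), (1,7)]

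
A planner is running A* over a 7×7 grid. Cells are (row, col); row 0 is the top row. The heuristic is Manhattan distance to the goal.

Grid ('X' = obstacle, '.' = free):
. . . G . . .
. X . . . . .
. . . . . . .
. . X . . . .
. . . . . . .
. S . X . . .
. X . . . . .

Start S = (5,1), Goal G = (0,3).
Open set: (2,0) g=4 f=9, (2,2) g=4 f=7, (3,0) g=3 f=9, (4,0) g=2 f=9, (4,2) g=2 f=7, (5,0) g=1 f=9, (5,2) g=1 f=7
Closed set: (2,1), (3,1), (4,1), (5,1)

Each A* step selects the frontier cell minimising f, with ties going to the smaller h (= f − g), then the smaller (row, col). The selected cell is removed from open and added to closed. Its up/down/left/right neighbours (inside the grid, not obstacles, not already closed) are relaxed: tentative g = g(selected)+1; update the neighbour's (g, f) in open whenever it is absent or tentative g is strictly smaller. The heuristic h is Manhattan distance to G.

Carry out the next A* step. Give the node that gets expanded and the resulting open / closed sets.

expanded=(2,2); open=[(1,2) g=5 f=7, (2,0) g=4 f=9, (2,3) g=5 f=7, (3,0) g=3 f=9, (4,0) g=2 f=9, (4,2) g=2 f=7, (5,0) g=1 f=9, (5,2) g=1 f=7]; closed=[(2,1), (2,2), (3,1), (4,1), (5,1)]

step 1: expand (2,2) (f=7, h=3) → closed; open now [(1,2) g=5 f=7, (2,0) g=4 f=9, (2,3) g=5 f=7, (3,0) g=3 f=9, (4,0) g=2 f=9, (4,2) g=2 f=7, (5,0) g=1 f=9, (5,2) g=1 f=7]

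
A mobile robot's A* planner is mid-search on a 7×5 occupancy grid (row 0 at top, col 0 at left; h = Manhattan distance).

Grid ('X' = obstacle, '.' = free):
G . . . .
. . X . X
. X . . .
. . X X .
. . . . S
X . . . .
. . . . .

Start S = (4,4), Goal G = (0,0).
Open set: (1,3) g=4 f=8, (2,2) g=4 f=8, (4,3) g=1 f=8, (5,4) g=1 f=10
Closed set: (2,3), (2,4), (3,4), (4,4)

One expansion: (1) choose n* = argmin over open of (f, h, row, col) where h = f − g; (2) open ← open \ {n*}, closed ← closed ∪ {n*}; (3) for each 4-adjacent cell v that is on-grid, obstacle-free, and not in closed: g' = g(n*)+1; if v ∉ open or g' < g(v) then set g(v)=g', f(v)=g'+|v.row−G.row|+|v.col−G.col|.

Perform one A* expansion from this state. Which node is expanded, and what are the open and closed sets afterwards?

expanded=(1,3); open=[(0,3) g=5 f=8, (2,2) g=4 f=8, (4,3) g=1 f=8, (5,4) g=1 f=10]; closed=[(1,3), (2,3), (2,4), (3,4), (4,4)]

step 1: expand (1,3) (f=8, h=4) → closed; open now [(0,3) g=5 f=8, (2,2) g=4 f=8, (4,3) g=1 f=8, (5,4) g=1 f=10]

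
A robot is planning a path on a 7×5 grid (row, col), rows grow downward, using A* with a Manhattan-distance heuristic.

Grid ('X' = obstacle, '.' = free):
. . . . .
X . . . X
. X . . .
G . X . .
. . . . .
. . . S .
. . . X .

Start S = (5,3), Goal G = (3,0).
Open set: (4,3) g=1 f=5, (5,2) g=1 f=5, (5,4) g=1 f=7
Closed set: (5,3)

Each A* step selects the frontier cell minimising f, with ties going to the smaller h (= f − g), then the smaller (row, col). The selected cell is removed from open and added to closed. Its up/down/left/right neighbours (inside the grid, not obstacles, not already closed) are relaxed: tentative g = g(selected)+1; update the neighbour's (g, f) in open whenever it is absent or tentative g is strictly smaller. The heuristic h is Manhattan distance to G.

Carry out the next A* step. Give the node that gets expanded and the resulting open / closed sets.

step 1: expand (4,3) (f=5, h=4) → closed; open now [(3,3) g=2 f=5, (4,2) g=2 f=5, (4,4) g=2 f=7, (5,2) g=1 f=5, (5,4) g=1 f=7]

expanded=(4,3); open=[(3,3) g=2 f=5, (4,2) g=2 f=5, (4,4) g=2 f=7, (5,2) g=1 f=5, (5,4) g=1 f=7]; closed=[(4,3), (5,3)]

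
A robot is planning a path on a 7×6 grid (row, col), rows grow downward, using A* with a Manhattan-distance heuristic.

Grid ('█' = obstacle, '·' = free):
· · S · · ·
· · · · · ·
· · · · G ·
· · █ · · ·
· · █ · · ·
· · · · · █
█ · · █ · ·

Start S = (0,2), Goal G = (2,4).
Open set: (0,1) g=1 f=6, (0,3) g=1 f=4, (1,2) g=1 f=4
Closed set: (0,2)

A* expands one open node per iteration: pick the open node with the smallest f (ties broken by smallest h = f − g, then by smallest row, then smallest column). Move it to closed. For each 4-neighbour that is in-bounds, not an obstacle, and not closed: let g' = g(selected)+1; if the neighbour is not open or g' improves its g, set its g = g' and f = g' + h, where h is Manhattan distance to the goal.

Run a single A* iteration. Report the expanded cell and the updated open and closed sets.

expanded=(0,3); open=[(0,1) g=1 f=6, (0,4) g=2 f=4, (1,2) g=1 f=4, (1,3) g=2 f=4]; closed=[(0,2), (0,3)]

step 1: expand (0,3) (f=4, h=3) → closed; open now [(0,1) g=1 f=6, (0,4) g=2 f=4, (1,2) g=1 f=4, (1,3) g=2 f=4]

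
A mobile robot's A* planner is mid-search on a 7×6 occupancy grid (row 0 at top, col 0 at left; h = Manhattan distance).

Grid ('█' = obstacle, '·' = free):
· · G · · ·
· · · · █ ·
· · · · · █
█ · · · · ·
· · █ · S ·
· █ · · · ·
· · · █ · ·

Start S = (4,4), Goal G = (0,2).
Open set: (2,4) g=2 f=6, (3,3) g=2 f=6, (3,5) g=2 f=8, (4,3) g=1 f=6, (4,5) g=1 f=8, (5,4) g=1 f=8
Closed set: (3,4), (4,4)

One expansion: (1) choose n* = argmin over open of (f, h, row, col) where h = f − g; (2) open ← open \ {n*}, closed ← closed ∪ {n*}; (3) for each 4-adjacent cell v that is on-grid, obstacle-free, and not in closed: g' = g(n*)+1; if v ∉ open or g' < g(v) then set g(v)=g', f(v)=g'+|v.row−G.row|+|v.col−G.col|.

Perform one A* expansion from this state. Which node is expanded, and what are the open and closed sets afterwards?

expanded=(2,4); open=[(2,3) g=3 f=6, (3,3) g=2 f=6, (3,5) g=2 f=8, (4,3) g=1 f=6, (4,5) g=1 f=8, (5,4) g=1 f=8]; closed=[(2,4), (3,4), (4,4)]

step 1: expand (2,4) (f=6, h=4) → closed; open now [(2,3) g=3 f=6, (3,3) g=2 f=6, (3,5) g=2 f=8, (4,3) g=1 f=6, (4,5) g=1 f=8, (5,4) g=1 f=8]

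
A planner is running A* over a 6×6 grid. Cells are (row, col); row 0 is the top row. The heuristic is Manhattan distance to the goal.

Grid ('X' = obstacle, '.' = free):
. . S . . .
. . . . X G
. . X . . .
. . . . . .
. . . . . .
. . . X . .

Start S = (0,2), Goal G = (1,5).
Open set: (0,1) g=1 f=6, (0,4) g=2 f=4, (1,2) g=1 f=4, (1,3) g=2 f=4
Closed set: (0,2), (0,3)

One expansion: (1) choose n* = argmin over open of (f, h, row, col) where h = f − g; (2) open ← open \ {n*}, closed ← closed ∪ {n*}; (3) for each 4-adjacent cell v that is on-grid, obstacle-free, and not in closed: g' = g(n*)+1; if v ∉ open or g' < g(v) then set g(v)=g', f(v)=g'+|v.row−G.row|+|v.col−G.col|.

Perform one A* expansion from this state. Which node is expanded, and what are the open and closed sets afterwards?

step 1: expand (0,4) (f=4, h=2) → closed; open now [(0,1) g=1 f=6, (0,5) g=3 f=4, (1,2) g=1 f=4, (1,3) g=2 f=4]

expanded=(0,4); open=[(0,1) g=1 f=6, (0,5) g=3 f=4, (1,2) g=1 f=4, (1,3) g=2 f=4]; closed=[(0,2), (0,3), (0,4)]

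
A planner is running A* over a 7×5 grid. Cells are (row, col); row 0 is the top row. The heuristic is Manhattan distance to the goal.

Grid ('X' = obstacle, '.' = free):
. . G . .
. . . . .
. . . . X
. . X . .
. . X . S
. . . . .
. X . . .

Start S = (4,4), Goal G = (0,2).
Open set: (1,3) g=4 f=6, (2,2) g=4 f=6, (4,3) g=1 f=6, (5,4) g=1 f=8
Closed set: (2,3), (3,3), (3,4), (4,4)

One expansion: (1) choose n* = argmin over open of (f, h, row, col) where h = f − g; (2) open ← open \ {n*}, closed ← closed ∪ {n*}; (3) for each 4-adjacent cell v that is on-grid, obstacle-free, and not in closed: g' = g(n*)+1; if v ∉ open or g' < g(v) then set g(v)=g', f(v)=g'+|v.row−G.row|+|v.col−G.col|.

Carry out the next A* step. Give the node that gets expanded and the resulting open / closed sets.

step 1: expand (1,3) (f=6, h=2) → closed; open now [(0,3) g=5 f=6, (1,2) g=5 f=6, (1,4) g=5 f=8, (2,2) g=4 f=6, (4,3) g=1 f=6, (5,4) g=1 f=8]

expanded=(1,3); open=[(0,3) g=5 f=6, (1,2) g=5 f=6, (1,4) g=5 f=8, (2,2) g=4 f=6, (4,3) g=1 f=6, (5,4) g=1 f=8]; closed=[(1,3), (2,3), (3,3), (3,4), (4,4)]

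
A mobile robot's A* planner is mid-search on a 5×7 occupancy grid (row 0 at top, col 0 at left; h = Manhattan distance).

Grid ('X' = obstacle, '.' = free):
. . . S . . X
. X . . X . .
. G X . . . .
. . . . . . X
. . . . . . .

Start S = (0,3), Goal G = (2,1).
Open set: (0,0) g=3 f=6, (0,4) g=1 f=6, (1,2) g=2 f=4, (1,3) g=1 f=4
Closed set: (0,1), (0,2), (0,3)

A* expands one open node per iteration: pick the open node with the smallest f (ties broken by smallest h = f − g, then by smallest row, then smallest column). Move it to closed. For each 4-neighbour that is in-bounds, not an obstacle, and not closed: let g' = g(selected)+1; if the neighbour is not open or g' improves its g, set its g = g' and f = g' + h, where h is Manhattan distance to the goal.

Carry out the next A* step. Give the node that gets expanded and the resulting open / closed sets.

step 1: expand (1,2) (f=4, h=2) → closed; open now [(0,0) g=3 f=6, (0,4) g=1 f=6, (1,3) g=1 f=4]

expanded=(1,2); open=[(0,0) g=3 f=6, (0,4) g=1 f=6, (1,3) g=1 f=4]; closed=[(0,1), (0,2), (0,3), (1,2)]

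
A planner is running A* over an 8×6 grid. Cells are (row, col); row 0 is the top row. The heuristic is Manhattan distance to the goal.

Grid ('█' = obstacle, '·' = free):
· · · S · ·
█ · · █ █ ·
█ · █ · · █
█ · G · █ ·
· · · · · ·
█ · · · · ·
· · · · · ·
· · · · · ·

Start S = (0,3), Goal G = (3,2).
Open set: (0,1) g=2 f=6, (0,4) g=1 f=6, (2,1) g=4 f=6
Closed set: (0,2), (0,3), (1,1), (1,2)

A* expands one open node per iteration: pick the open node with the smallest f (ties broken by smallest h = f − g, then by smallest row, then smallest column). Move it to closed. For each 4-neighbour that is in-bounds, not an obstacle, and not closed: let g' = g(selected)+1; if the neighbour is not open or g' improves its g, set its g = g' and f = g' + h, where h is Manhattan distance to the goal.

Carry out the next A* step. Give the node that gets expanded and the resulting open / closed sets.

expanded=(2,1); open=[(0,1) g=2 f=6, (0,4) g=1 f=6, (3,1) g=5 f=6]; closed=[(0,2), (0,3), (1,1), (1,2), (2,1)]

step 1: expand (2,1) (f=6, h=2) → closed; open now [(0,1) g=2 f=6, (0,4) g=1 f=6, (3,1) g=5 f=6]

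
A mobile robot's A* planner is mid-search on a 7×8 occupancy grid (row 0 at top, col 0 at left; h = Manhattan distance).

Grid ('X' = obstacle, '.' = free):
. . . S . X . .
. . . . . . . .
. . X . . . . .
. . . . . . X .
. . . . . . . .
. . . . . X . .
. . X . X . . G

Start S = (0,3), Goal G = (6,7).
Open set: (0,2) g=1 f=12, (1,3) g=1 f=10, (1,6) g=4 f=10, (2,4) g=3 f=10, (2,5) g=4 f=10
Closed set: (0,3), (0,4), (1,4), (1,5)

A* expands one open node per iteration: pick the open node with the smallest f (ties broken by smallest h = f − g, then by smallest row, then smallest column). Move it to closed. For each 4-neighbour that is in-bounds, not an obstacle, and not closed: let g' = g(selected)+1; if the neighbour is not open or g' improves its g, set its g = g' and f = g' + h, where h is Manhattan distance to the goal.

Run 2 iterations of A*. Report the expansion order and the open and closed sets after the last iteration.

order=[(1,6) → (1,7)]; open=[(0,2) g=1 f=12, (0,6) g=5 f=12, (0,7) g=6 f=12, (1,3) g=1 f=10, (2,4) g=3 f=10, (2,5) g=4 f=10, (2,6) g=5 f=10, (2,7) g=6 f=10]; closed=[(0,3), (0,4), (1,4), (1,5), (1,6), (1,7)]

step 1: expand (1,6) (f=10, h=6) → closed; open now [(0,2) g=1 f=12, (0,6) g=5 f=12, (1,3) g=1 f=10, (1,7) g=5 f=10, (2,4) g=3 f=10, (2,5) g=4 f=10, (2,6) g=5 f=10]
step 2: expand (1,7) (f=10, h=5) → closed; open now [(0,2) g=1 f=12, (0,6) g=5 f=12, (0,7) g=6 f=12, (1,3) g=1 f=10, (2,4) g=3 f=10, (2,5) g=4 f=10, (2,6) g=5 f=10, (2,7) g=6 f=10]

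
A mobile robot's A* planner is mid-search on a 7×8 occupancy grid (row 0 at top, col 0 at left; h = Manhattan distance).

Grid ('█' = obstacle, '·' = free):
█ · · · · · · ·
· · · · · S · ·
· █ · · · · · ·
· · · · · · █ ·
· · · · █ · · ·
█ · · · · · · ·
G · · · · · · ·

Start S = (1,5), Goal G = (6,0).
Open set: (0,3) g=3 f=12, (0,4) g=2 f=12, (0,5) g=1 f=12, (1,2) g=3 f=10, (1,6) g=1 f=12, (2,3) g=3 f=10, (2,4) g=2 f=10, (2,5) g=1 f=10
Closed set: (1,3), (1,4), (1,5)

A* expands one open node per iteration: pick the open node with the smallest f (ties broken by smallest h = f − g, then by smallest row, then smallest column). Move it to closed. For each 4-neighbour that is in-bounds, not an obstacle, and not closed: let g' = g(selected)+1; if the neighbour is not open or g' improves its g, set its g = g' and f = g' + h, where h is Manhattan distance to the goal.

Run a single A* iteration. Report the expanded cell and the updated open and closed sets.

step 1: expand (1,2) (f=10, h=7) → closed; open now [(0,2) g=4 f=12, (0,3) g=3 f=12, (0,4) g=2 f=12, (0,5) g=1 f=12, (1,1) g=4 f=10, (1,6) g=1 f=12, (2,2) g=4 f=10, (2,3) g=3 f=10, (2,4) g=2 f=10, (2,5) g=1 f=10]

expanded=(1,2); open=[(0,2) g=4 f=12, (0,3) g=3 f=12, (0,4) g=2 f=12, (0,5) g=1 f=12, (1,1) g=4 f=10, (1,6) g=1 f=12, (2,2) g=4 f=10, (2,3) g=3 f=10, (2,4) g=2 f=10, (2,5) g=1 f=10]; closed=[(1,2), (1,3), (1,4), (1,5)]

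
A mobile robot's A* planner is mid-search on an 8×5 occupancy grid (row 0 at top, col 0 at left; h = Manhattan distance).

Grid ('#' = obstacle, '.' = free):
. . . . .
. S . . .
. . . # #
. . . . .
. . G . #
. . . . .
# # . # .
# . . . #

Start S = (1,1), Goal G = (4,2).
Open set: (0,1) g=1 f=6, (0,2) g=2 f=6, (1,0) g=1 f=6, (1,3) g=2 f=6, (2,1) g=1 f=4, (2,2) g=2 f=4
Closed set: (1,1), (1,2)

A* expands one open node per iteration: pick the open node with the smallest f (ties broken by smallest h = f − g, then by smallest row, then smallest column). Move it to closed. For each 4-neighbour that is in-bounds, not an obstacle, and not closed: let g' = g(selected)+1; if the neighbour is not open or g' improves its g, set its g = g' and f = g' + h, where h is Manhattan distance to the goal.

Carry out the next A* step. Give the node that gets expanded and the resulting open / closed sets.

step 1: expand (2,2) (f=4, h=2) → closed; open now [(0,1) g=1 f=6, (0,2) g=2 f=6, (1,0) g=1 f=6, (1,3) g=2 f=6, (2,1) g=1 f=4, (3,2) g=3 f=4]

expanded=(2,2); open=[(0,1) g=1 f=6, (0,2) g=2 f=6, (1,0) g=1 f=6, (1,3) g=2 f=6, (2,1) g=1 f=4, (3,2) g=3 f=4]; closed=[(1,1), (1,2), (2,2)]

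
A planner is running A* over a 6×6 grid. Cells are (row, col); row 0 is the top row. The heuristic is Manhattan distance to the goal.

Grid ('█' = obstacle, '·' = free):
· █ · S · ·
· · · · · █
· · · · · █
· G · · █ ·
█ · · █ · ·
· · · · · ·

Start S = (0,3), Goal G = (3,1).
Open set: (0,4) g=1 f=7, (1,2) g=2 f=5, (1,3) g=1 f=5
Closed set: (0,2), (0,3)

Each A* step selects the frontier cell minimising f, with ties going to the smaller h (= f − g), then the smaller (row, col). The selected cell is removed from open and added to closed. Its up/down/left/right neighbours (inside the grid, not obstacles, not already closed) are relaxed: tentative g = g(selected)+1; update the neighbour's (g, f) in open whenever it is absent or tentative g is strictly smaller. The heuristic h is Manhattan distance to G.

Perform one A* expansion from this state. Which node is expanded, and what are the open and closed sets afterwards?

step 1: expand (1,2) (f=5, h=3) → closed; open now [(0,4) g=1 f=7, (1,1) g=3 f=5, (1,3) g=1 f=5, (2,2) g=3 f=5]

expanded=(1,2); open=[(0,4) g=1 f=7, (1,1) g=3 f=5, (1,3) g=1 f=5, (2,2) g=3 f=5]; closed=[(0,2), (0,3), (1,2)]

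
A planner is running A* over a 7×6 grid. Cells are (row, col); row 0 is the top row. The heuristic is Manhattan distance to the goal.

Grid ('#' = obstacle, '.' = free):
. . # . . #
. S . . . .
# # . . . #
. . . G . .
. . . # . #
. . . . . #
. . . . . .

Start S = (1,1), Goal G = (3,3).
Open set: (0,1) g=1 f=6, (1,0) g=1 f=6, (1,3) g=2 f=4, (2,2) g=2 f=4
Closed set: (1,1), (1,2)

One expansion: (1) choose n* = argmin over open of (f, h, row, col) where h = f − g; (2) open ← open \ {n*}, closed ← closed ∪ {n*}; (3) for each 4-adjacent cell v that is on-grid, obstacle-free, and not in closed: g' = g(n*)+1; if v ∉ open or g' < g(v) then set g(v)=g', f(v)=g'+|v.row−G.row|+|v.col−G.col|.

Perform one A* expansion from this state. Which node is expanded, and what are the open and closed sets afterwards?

step 1: expand (1,3) (f=4, h=2) → closed; open now [(0,1) g=1 f=6, (0,3) g=3 f=6, (1,0) g=1 f=6, (1,4) g=3 f=6, (2,2) g=2 f=4, (2,3) g=3 f=4]

expanded=(1,3); open=[(0,1) g=1 f=6, (0,3) g=3 f=6, (1,0) g=1 f=6, (1,4) g=3 f=6, (2,2) g=2 f=4, (2,3) g=3 f=4]; closed=[(1,1), (1,2), (1,3)]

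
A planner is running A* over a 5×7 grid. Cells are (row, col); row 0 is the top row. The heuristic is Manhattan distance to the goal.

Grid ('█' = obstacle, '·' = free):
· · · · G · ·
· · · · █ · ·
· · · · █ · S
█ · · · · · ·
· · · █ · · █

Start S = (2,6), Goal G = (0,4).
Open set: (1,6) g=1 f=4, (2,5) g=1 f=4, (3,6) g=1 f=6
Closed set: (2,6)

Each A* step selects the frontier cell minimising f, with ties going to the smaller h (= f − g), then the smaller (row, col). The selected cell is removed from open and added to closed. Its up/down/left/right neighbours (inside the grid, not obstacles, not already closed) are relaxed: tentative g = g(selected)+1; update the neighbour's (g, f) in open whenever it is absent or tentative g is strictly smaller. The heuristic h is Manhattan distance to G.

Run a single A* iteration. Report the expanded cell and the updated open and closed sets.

expanded=(1,6); open=[(0,6) g=2 f=4, (1,5) g=2 f=4, (2,5) g=1 f=4, (3,6) g=1 f=6]; closed=[(1,6), (2,6)]

step 1: expand (1,6) (f=4, h=3) → closed; open now [(0,6) g=2 f=4, (1,5) g=2 f=4, (2,5) g=1 f=4, (3,6) g=1 f=6]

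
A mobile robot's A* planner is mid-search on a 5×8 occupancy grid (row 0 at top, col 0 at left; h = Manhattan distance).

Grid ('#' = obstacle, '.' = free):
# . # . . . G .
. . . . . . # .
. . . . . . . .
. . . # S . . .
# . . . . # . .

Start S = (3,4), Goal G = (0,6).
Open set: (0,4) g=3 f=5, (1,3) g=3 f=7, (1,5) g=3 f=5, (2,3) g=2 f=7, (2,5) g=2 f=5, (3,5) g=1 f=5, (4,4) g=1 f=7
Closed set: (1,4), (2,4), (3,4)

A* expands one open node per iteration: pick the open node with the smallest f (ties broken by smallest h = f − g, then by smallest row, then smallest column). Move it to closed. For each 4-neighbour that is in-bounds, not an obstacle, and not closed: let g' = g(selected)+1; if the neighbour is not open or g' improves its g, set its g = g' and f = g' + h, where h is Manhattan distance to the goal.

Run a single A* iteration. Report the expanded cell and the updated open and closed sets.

expanded=(0,4); open=[(0,3) g=4 f=7, (0,5) g=4 f=5, (1,3) g=3 f=7, (1,5) g=3 f=5, (2,3) g=2 f=7, (2,5) g=2 f=5, (3,5) g=1 f=5, (4,4) g=1 f=7]; closed=[(0,4), (1,4), (2,4), (3,4)]

step 1: expand (0,4) (f=5, h=2) → closed; open now [(0,3) g=4 f=7, (0,5) g=4 f=5, (1,3) g=3 f=7, (1,5) g=3 f=5, (2,3) g=2 f=7, (2,5) g=2 f=5, (3,5) g=1 f=5, (4,4) g=1 f=7]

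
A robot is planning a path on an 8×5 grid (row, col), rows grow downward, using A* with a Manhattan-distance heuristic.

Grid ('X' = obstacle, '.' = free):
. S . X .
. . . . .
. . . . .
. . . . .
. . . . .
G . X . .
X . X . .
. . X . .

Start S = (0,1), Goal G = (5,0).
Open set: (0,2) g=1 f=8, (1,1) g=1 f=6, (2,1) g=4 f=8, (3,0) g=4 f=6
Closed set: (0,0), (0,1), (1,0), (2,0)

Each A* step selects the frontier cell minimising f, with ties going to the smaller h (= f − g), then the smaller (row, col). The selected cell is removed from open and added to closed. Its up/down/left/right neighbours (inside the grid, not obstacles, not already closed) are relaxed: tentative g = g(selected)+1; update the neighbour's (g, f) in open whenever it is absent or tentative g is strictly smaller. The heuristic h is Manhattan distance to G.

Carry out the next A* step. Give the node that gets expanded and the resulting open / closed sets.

expanded=(3,0); open=[(0,2) g=1 f=8, (1,1) g=1 f=6, (2,1) g=4 f=8, (3,1) g=5 f=8, (4,0) g=5 f=6]; closed=[(0,0), (0,1), (1,0), (2,0), (3,0)]

step 1: expand (3,0) (f=6, h=2) → closed; open now [(0,2) g=1 f=8, (1,1) g=1 f=6, (2,1) g=4 f=8, (3,1) g=5 f=8, (4,0) g=5 f=6]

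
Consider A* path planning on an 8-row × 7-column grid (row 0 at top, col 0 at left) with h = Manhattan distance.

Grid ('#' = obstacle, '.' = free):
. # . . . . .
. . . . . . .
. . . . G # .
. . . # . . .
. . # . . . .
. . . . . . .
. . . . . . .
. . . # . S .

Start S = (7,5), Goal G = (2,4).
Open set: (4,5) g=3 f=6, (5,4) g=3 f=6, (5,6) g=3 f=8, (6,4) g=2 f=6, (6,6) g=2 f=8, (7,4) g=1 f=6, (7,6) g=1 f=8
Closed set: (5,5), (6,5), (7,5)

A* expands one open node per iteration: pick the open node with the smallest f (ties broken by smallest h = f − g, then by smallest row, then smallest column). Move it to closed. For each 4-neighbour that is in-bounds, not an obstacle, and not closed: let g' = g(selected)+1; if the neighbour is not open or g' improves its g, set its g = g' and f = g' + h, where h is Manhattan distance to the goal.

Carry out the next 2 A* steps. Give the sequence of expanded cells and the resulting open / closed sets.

order=[(4,5) → (3,5)]; open=[(3,4) g=5 f=6, (3,6) g=5 f=8, (4,4) g=4 f=6, (4,6) g=4 f=8, (5,4) g=3 f=6, (5,6) g=3 f=8, (6,4) g=2 f=6, (6,6) g=2 f=8, (7,4) g=1 f=6, (7,6) g=1 f=8]; closed=[(3,5), (4,5), (5,5), (6,5), (7,5)]

step 1: expand (4,5) (f=6, h=3) → closed; open now [(3,5) g=4 f=6, (4,4) g=4 f=6, (4,6) g=4 f=8, (5,4) g=3 f=6, (5,6) g=3 f=8, (6,4) g=2 f=6, (6,6) g=2 f=8, (7,4) g=1 f=6, (7,6) g=1 f=8]
step 2: expand (3,5) (f=6, h=2) → closed; open now [(3,4) g=5 f=6, (3,6) g=5 f=8, (4,4) g=4 f=6, (4,6) g=4 f=8, (5,4) g=3 f=6, (5,6) g=3 f=8, (6,4) g=2 f=6, (6,6) g=2 f=8, (7,4) g=1 f=6, (7,6) g=1 f=8]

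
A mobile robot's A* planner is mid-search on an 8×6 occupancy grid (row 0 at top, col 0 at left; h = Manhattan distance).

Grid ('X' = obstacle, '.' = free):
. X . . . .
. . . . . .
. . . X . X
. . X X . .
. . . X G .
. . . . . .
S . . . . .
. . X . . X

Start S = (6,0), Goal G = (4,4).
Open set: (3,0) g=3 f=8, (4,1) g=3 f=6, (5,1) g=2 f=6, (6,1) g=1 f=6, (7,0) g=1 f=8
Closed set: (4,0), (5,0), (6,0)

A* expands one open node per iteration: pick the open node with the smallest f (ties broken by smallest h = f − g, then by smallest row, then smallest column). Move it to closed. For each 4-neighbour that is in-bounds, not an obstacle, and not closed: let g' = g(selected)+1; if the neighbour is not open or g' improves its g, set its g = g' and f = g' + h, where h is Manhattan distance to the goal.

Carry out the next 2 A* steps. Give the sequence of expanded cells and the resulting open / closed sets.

order=[(4,1) → (4,2)]; open=[(3,0) g=3 f=8, (3,1) g=4 f=8, (5,1) g=2 f=6, (5,2) g=5 f=8, (6,1) g=1 f=6, (7,0) g=1 f=8]; closed=[(4,0), (4,1), (4,2), (5,0), (6,0)]

step 1: expand (4,1) (f=6, h=3) → closed; open now [(3,0) g=3 f=8, (3,1) g=4 f=8, (4,2) g=4 f=6, (5,1) g=2 f=6, (6,1) g=1 f=6, (7,0) g=1 f=8]
step 2: expand (4,2) (f=6, h=2) → closed; open now [(3,0) g=3 f=8, (3,1) g=4 f=8, (5,1) g=2 f=6, (5,2) g=5 f=8, (6,1) g=1 f=6, (7,0) g=1 f=8]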